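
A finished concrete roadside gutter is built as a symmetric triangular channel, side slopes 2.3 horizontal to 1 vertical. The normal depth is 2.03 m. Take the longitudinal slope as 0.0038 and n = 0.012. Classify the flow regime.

For a triangular section with side slope z = 2.3: A = zy² = 2.3×2.03² = 9.478 m²; P = 2y√(1+z²) = 2×2.03×2.508 = 10.18 m.
Hydraulic radius R = A/P = 9.478/10.18 = 0.9308 m.
V = (1/n) R^(2/3) √S = (1/0.012) × 0.9308^(2/3) × √0.0038 = 4.897 m/s. Hydraulic depth D_h = A/T = 9.478/9.338 = 1.015 m.
Froude number Fr = V/√(g·D_h) = 4.897/√(9.81×1.015) = 1.55, which is greater than 1, so the flow is supercritical.

supercritical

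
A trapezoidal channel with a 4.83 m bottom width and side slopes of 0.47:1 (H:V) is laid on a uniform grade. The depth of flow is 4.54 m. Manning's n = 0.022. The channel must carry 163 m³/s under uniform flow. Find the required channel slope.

With bottom width b = 4.83 m and side slope z = 0.47: A = (b + zy)y = (4.83 + 0.47×4.54)×4.54 = 31.62 m²; P = b + 2y√(1+z²) = 4.83 + 2×4.54×1.105 = 14.86 m.
Hydraulic radius R = A/P = 31.62/14.86 = 2.127 m.
From Manning's equation, S = [nQ / (1 A R^(2/3))]² = [0.022 × 163 / (1 × 31.62 × 2.127^(2/3))]² = 0.0047.

S = 0.0047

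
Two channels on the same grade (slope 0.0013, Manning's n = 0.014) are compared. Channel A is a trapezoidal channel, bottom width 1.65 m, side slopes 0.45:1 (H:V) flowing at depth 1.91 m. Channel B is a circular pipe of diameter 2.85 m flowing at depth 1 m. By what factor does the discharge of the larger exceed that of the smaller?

Channel A: With bottom width b = 1.65 m and side slope z = 0.45: A = (b + zy)y = (1.65 + 0.45×1.91)×1.91 = 4.793 m²; P = b + 2y√(1+z²) = 1.65 + 2×1.91×1.097 = 5.839 m. Hydraulic radius R = A/P = 4.793/5.839 = 0.8209 m. Q_A = (1/0.014)·4.793·0.8209^(2/3)·√0.0013 = 10.82 m³/s.
Channel B: For a circular section of diameter D = 2.85 m at depth y = 1 m, the central angle is θ = 2 arccos(1 − 2y/D) = 2.536 rad. Then A = (D²/8)(θ − sin θ) = 1.997 m² and P = Dθ/2 = 3.614 m. Hydraulic radius R = A/P = 1.997/3.614 = 0.5525 m. Q_B = (1/0.014)·1.997·0.5525^(2/3)·√0.0013 = 3.462 m³/s.
The larger discharge is 10.82 m³/s and the smaller is 3.462 m³/s; the ratio is 3.13.

3.13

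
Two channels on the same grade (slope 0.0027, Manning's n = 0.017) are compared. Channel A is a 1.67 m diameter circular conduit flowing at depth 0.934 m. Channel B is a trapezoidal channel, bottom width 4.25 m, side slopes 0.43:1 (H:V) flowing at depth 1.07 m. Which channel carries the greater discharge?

Channel A: For a circular section of diameter D = 1.67 m at depth y = 0.934 m, the central angle is θ = 2 arccos(1 − 2y/D) = 3.379 rad. Then A = (D²/8)(θ − sin θ) = 1.26 m² and P = Dθ/2 = 2.822 m. Hydraulic radius R = A/P = 1.26/2.822 = 0.4466 m. Q_A = (1/0.017)·1.26·0.4466^(2/3)·√0.0027 = 2.25 m³/s.
Channel B: With bottom width b = 4.25 m and side slope z = 0.43: A = (b + zy)y = (4.25 + 0.43×1.07)×1.07 = 5.04 m²; P = b + 2y√(1+z²) = 4.25 + 2×1.07×1.089 = 6.579 m. Hydraulic radius R = A/P = 5.04/6.579 = 0.766 m. Q_B = (1/0.017)·5.04·0.766^(2/3)·√0.0027 = 12.9 m³/s.
Q_A = 2.25 m³/s vs Q_B = 12.9 m³/s, so channel B carries more.

channel B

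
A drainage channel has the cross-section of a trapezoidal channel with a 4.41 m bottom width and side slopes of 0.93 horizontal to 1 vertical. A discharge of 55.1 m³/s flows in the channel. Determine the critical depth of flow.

At critical depth, Q² T / (g A³) = 1, i.e. A³/T = Q²/g = 55.1²/9.81 = 309.5.
Trying y = 2.64 m: A³/T = 638.8 — over.
Trying y = 1.55 m: A³/T = 102.3 — short.
Trying y = 2.15 m: A³/T = 311.2 — ≈ 309.5.

y_c = 2.15 m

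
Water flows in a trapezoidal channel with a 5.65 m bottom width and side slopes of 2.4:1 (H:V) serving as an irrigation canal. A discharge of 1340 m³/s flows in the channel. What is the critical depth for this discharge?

y_c = 8.05 m

At critical depth, Q² T / (g A³) = 1, i.e. A³/T = Q²/g = 1340²/9.81 = 183000.
At y = 8.79 m: A³/T = 271600 — too large.
At y = 7.17 m: A³/T = 109900 — too small.
At y = 8.05 m: A³/T = 183400 — matches.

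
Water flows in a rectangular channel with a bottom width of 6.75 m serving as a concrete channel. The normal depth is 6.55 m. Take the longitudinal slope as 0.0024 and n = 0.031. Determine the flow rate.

Q = 119 m³/s

Flow area A = b·y = 6.75 × 6.55 = 44.21 m². Wetted perimeter P = b + 2y = 6.75 + 2×6.55 = 19.85 m.
Hydraulic radius R = A/P = 44.21/19.85 = 2.227 m.
Manning's equation: Q = (1/n) A R^(2/3) S^(1/2) = (1/0.031) × 44.21 × 2.227^(2/3) × 0.0024^(1/2) = 119 m³/s.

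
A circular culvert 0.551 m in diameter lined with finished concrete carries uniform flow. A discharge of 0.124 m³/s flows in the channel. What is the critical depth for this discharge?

At critical depth, Q² T / (g A³) = 1, i.e. A³/T = Q²/g = 0.124²/9.81 = 0.001567.
Trying y = 0.19 m: A³/T = 0.0007391 — low.
Trying y = 0.231 m: A³/T = 0.001567 — matches.

y_c = 0.231 m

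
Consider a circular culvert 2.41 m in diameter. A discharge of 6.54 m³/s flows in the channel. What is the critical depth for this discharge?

y_c = 1.17 m

At critical depth, Q² T / (g A³) = 1, i.e. A³/T = Q²/g = 6.54²/9.81 = 4.36.
Trying y = 1.3 m: A³/T = 6.578 — high.
Trying y = 0.929 m: A³/T = 1.817 — low.
Trying y = 1.17 m: A³/T = 4.399 — matches.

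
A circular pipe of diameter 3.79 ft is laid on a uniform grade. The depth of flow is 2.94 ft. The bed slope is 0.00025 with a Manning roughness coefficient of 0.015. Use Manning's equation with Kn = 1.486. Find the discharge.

Q = 16.1 ft³/s

For a circular section of diameter D = 3.79 ft at depth y = 2.94 ft, the central angle is θ = 2 arccos(1 − 2y/D) = 4.31 rad. Then A = (D²/8)(θ − sin θ) = 9.39 ft² and P = Dθ/2 = 8.167 ft.
Hydraulic radius R = A/P = 9.39/8.167 = 1.15 ft.
Manning's equation: Q = (1.486/n) A R^(2/3) S^(1/2) = (1.486/0.015) × 9.39 × 1.15^(2/3) × 0.00025^(1/2) = 16.1 ft³/s.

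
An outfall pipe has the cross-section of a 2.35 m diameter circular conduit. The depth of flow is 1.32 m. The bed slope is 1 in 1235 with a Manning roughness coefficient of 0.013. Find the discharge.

For a circular section of diameter D = 2.35 m at depth y = 1.32 m, the central angle is θ = 2 arccos(1 − 2y/D) = 3.389 rad. Then A = (D²/8)(θ − sin θ) = 2.509 m² and P = Dθ/2 = 3.982 m.
Hydraulic radius R = A/P = 2.509/3.982 = 0.63 m.
Manning's equation: Q = (1/n) A R^(2/3) S^(1/2) = (1/0.013) × 2.509 × 0.63^(2/3) × 0.0008097^(1/2) = 4.04 m³/s.

Q = 4.04 m³/s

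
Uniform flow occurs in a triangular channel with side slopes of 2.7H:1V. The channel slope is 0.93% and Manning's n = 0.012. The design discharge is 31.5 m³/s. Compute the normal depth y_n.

y_n = 1.39 m

Manning's equation rearranged: A R^(2/3) = nQ / (1·√S) = 0.012 × 31.5 / (√0.0093) = 3.92.
Try y = 1.22 m: A R^(2/3) = 2.769 — too small.
Try y = 1.39 m: A R^(2/3) = 3.921 — matches.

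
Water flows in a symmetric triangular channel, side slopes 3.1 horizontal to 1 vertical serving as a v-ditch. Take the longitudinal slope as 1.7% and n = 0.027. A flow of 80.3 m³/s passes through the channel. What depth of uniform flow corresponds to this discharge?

y_n = 2.26 m

Manning's equation rearranged: A R^(2/3) = nQ / (1·√S) = 0.027 × 80.3 / (√0.017) = 16.63.
At y = 2.64 m: A R^(2/3) = 25.15 — over.
At y = 2.26 m: A R^(2/3) = 16.62 — ≈ 16.63.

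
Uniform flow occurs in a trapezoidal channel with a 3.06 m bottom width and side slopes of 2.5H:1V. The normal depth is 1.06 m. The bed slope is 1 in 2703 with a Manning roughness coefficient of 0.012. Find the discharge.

With bottom width b = 3.06 m and side slope z = 2.5: A = (b + zy)y = (3.06 + 2.5×1.06)×1.06 = 6.053 m²; P = b + 2y√(1+z²) = 3.06 + 2×1.06×2.693 = 8.768 m.
Hydraulic radius R = A/P = 6.053/8.768 = 0.6903 m.
Manning's equation: Q = (1/n) A R^(2/3) S^(1/2) = (1/0.012) × 6.053 × 0.6903^(2/3) × 0.00037^(1/2) = 7.58 m³/s.

Q = 7.58 m³/s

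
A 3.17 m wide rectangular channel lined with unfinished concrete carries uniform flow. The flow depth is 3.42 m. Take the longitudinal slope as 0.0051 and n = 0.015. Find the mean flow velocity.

V = 5.02 m/s

Flow area A = b·y = 3.17 × 3.42 = 10.84 m². Wetted perimeter P = b + 2y = 3.17 + 2×3.42 = 10.01 m.
Hydraulic radius R = A/P = 10.84/10.01 = 1.083 m.
From Manning's equation, V = (1/n) R^(2/3) S^(1/2) = (1/0.015) × 1.083^(2/3) × 0.0051^(1/2) = 5.02 m/s.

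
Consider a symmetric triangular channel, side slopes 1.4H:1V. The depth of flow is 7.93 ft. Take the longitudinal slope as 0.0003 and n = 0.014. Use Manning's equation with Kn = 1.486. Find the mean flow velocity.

V = 4.01 ft/s

For a triangular section with side slope z = 1.4: A = zy² = 1.4×7.93² = 88.04 ft²; P = 2y√(1+z²) = 2×7.93×1.72 = 27.29 ft.
Hydraulic radius R = A/P = 88.04/27.29 = 3.226 ft.
From Manning's equation, V = (1.486/n) R^(2/3) S^(1/2) = (1.486/0.014) × 3.226^(2/3) × 0.0003^(1/2) = 4.01 ft/s.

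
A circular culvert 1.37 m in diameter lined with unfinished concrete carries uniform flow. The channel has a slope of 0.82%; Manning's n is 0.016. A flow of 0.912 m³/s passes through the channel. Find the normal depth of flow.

y_n = 0.44 m

Manning's equation rearranged: A R^(2/3) = nQ / (1·√S) = 0.016 × 0.912 / (√0.0082) = 0.1611.
Try y = 0.504 m: A R^(2/3) = 0.2083 — over.
Try y = 0.44 m: A R^(2/3) = 0.1611 — close enough.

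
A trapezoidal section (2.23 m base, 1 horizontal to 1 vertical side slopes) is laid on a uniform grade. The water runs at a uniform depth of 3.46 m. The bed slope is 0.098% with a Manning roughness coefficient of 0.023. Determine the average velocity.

V = 1.89 m/s

With bottom width b = 2.23 m and side slope z = 1: A = (b + zy)y = (2.23 + 1×3.46)×3.46 = 19.69 m²; P = b + 2y√(1+z²) = 2.23 + 2×3.46×1.414 = 12.02 m.
Hydraulic radius R = A/P = 19.69/12.02 = 1.638 m.
From Manning's equation, V = (1/n) R^(2/3) S^(1/2) = (1/0.023) × 1.638^(2/3) × 0.00098^(1/2) = 1.89 m/s.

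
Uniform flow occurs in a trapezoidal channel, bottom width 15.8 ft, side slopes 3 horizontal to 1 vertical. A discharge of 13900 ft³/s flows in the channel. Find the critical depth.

At critical depth, Q² T / (g A³) = 1, i.e. A³/T = Q²/g = 13900²/32.2 = 6000000.
Try y = 11.7 ft: A³/T = 2456000 — low.
Try y = 14.4 ft: A³/T = 6001000 — close enough.

y_c = 14.4 ft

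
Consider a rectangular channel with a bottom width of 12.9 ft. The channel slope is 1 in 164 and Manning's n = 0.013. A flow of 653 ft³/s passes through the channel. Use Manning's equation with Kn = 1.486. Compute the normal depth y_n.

y_n = 3.35 ft

Manning's equation rearranged: A R^(2/3) = nQ / (1.486·√S) = 0.013 × 653 / (1.486 × √0.006098) = 73.16.
Trying y = 2.43 ft: A R^(2/3) = 45.78 — low.
Trying y = 3.35 ft: A R^(2/3) = 73.21 — matches.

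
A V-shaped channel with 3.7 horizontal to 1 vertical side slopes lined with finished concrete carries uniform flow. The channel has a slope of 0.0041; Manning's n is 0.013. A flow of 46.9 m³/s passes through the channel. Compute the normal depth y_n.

y_n = 1.71 m

Manning's equation rearranged: A R^(2/3) = nQ / (1·√S) = 0.013 × 46.9 / (√0.0041) = 9.522.
Trying y = 1.97 m: A R^(2/3) = 13.89 — high.
Trying y = 1.36 m: A R^(2/3) = 5.169 — low.
Trying y = 1.71 m: A R^(2/3) = 9.52 — ≈ 9.522.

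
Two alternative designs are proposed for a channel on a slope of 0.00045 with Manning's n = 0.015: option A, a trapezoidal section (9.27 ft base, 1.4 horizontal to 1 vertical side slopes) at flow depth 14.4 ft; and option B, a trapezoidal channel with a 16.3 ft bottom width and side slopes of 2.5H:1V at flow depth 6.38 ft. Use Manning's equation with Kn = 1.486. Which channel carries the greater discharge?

Channel A: With bottom width b = 9.27 ft and side slope z = 1.4: A = (b + zy)y = (9.27 + 1.4×14.4)×14.4 = 423.8 ft²; P = b + 2y√(1+z²) = 9.27 + 2×14.4×1.72 = 58.82 ft. Hydraulic radius R = A/P = 423.8/58.82 = 7.205 ft. Q_A = (1.486/0.015)·423.8·7.205^(2/3)·√0.00045 = 3322 ft³/s.
Channel B: With bottom width b = 16.3 ft and side slope z = 2.5: A = (b + zy)y = (16.3 + 2.5×6.38)×6.38 = 205.8 ft²; P = b + 2y√(1+z²) = 16.3 + 2×6.38×2.693 = 50.66 ft. Hydraulic radius R = A/P = 205.8/50.66 = 4.062 ft. Q_B = (1.486/0.015)·205.8·4.062^(2/3)·√0.00045 = 1101 ft³/s.
Q_A = 3322 ft³/s vs Q_B = 1101 ft³/s, so channel A carries more.

channel A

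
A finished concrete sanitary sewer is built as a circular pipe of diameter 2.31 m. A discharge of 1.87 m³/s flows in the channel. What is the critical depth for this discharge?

y_c = 0.617 m

At critical depth, Q² T / (g A³) = 1, i.e. A³/T = Q²/g = 1.87²/9.81 = 0.3565.
Trying y = 0.502 m: A³/T = 0.1591 — short.
Trying y = 0.687 m: A³/T = 0.54 — over.
Trying y = 0.617 m: A³/T = 0.3557 — ≈ 0.3565.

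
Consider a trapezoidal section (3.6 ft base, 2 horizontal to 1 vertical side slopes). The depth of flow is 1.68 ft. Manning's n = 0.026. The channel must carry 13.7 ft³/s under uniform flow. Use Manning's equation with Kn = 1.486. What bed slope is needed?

S = 0.000393

With bottom width b = 3.6 ft and side slope z = 2: A = (b + zy)y = (3.6 + 2×1.68)×1.68 = 11.69 ft²; P = b + 2y√(1+z²) = 3.6 + 2×1.68×2.236 = 11.11 ft.
Hydraulic radius R = A/P = 11.69/11.11 = 1.052 ft.
From Manning's equation, S = [nQ / (1.486 A R^(2/3))]² = [0.026 × 13.7 / (1.486 × 11.69 × 1.052^(2/3))]² = 0.000393.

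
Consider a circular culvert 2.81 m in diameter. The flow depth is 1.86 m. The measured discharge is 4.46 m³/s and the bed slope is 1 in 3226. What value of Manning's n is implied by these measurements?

n = 0.015

For a circular section of diameter D = 2.81 m at depth y = 1.86 m, the central angle is θ = 2 arccos(1 − 2y/D) = 3.801 rad. Then A = (D²/8)(θ − sin θ) = 4.357 m² and P = Dθ/2 = 5.341 m.
Hydraulic radius R = A/P = 4.357/5.341 = 0.8157 m.
Rearranging Manning's equation: n = (1/Q) A R^(2/3) S^(1/2) = (1/4.46) × 4.357 × 0.8157^(2/3) × √0.00031 = 0.015.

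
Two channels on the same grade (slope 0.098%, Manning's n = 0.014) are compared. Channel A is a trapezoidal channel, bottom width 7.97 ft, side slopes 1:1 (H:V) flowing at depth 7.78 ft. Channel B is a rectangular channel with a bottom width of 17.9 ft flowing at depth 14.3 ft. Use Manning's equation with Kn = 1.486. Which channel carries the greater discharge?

Channel A: With bottom width b = 7.97 ft and side slope z = 1: A = (b + zy)y = (7.97 + 1×7.78)×7.78 = 122.5 ft²; P = b + 2y√(1+z²) = 7.97 + 2×7.78×1.414 = 29.98 ft. Hydraulic radius R = A/P = 122.5/29.98 = 4.088 ft. Q_A = (1.486/0.014)·122.5·4.088^(2/3)·√0.00098 = 1041 ft³/s.
Channel B: Flow area A = b·y = 17.9 × 14.3 = 256 ft². Wetted perimeter P = b + 2y = 17.9 + 2×14.3 = 46.5 ft. Hydraulic radius R = A/P = 256/46.5 = 5.505 ft. Q_B = (1.486/0.014)·256·5.505^(2/3)·√0.00098 = 2652 ft³/s.
Q_A = 1041 ft³/s vs Q_B = 2652 ft³/s, so channel B carries more.

channel B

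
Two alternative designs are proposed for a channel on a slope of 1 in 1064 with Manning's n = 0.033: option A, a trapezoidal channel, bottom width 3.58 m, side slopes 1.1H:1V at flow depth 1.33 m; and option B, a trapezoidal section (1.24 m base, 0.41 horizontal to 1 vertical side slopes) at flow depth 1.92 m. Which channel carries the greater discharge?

channel A

Channel A: With bottom width b = 3.58 m and side slope z = 1.1: A = (b + zy)y = (3.58 + 1.1×1.33)×1.33 = 6.707 m²; P = b + 2y√(1+z²) = 3.58 + 2×1.33×1.487 = 7.534 m. Hydraulic radius R = A/P = 6.707/7.534 = 0.8902 m. Q_A = (1/0.033)·6.707·0.8902^(2/3)·√0.0009398 = 5.766 m³/s.
Channel B: With bottom width b = 1.24 m and side slope z = 0.41: A = (b + zy)y = (1.24 + 0.41×1.92)×1.92 = 3.892 m²; P = b + 2y√(1+z²) = 1.24 + 2×1.92×1.081 = 5.39 m. Hydraulic radius R = A/P = 3.892/5.39 = 0.7221 m. Q_B = (1/0.033)·3.892·0.7221^(2/3)·√0.0009398 = 2.91 m³/s.
Q_A = 5.766 m³/s vs Q_B = 2.91 m³/s, so channel A carries more.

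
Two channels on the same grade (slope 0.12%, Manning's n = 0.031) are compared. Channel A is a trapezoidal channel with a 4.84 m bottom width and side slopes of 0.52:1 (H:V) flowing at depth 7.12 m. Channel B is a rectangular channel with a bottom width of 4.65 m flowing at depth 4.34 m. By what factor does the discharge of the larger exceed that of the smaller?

Channel A: With bottom width b = 4.84 m and side slope z = 0.52: A = (b + zy)y = (4.84 + 0.52×7.12)×7.12 = 60.82 m²; P = b + 2y√(1+z²) = 4.84 + 2×7.12×1.127 = 20.89 m. Hydraulic radius R = A/P = 60.82/20.89 = 2.912 m. Q_A = (1/0.031)·60.82·2.912^(2/3)·√0.0012 = 138.6 m³/s.
Channel B: Flow area A = b·y = 4.65 × 4.34 = 20.18 m². Wetted perimeter P = b + 2y = 4.65 + 2×4.34 = 13.33 m. Hydraulic radius R = A/P = 20.18/13.33 = 1.514 m. Q_B = (1/0.031)·20.18·1.514^(2/3)·√0.0012 = 29.73 m³/s.
The larger discharge is 138.6 m³/s and the smaller is 29.73 m³/s; the ratio is 4.66.

4.66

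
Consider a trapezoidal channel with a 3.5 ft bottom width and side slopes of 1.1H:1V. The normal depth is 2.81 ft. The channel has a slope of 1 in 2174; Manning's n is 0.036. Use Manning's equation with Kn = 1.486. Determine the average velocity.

With bottom width b = 3.5 ft and side slope z = 1.1: A = (b + zy)y = (3.5 + 1.1×2.81)×2.81 = 18.52 ft²; P = b + 2y√(1+z²) = 3.5 + 2×2.81×1.487 = 11.85 ft.
Hydraulic radius R = A/P = 18.52/11.85 = 1.562 ft.
From Manning's equation, V = (1.486/n) R^(2/3) S^(1/2) = (1.486/0.036) × 1.562^(2/3) × 0.00046^(1/2) = 1.19 ft/s.

V = 1.19 ft/s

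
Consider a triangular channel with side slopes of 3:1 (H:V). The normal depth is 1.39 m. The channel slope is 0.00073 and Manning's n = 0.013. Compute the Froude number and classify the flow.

For a triangular section with side slope z = 3: A = zy² = 3×1.39² = 5.796 m²; P = 2y√(1+z²) = 2×1.39×3.162 = 8.791 m.
Hydraulic radius R = A/P = 5.796/8.791 = 0.6593 m.
V = (1/n) R^(2/3) √S = (1/0.013) × 0.6593^(2/3) × √0.00073 = 1.574 m/s. Hydraulic depth D_h = A/T = 5.796/8.34 = 0.695 m.
Froude number Fr = V/√(g·D_h) = 1.574/√(9.81×0.695) = 0.603, which is less than 1, so the flow is subcritical.

subcritical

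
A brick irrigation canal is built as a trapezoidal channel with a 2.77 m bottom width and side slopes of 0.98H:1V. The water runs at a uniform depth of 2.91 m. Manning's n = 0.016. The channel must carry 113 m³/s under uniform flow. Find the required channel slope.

With bottom width b = 2.77 m and side slope z = 0.98: A = (b + zy)y = (2.77 + 0.98×2.91)×2.91 = 16.36 m²; P = b + 2y√(1+z²) = 2.77 + 2×2.91×1.4 = 10.92 m.
Hydraulic radius R = A/P = 16.36/10.92 = 1.498 m.
From Manning's equation, S = [nQ / (1 A R^(2/3))]² = [0.016 × 113 / (1 × 16.36 × 1.498^(2/3))]² = 0.00712.

S = 0.00712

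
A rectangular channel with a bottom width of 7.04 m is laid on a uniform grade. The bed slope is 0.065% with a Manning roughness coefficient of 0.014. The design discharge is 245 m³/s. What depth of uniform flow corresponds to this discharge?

Manning's equation rearranged: A R^(2/3) = nQ / (1·√S) = 0.014 × 245 / (√0.00065) = 134.5.
Try y = 7.8 m: A R^(2/3) = 99.13 — low.
Try y = 11.2 m: A R^(2/3) = 152.1 — high.
Try y = 10.1 m: A R^(2/3) = 134.8 — close enough.

y_n = 10.1 m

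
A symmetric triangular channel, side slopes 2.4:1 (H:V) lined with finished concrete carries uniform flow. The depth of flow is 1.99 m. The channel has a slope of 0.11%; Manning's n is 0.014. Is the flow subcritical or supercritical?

subcritical

For a triangular section with side slope z = 2.4: A = zy² = 2.4×1.99² = 9.504 m²; P = 2y√(1+z²) = 2×1.99×2.6 = 10.35 m.
Hydraulic radius R = A/P = 9.504/10.35 = 0.9185 m.
V = (1/n) R^(2/3) √S = (1/0.014) × 0.9185^(2/3) × √0.0011 = 2.238 m/s. Hydraulic depth D_h = A/T = 9.504/9.552 = 0.995 m.
Froude number Fr = V/√(g·D_h) = 2.238/√(9.81×0.995) = 0.716, which is less than 1, so the flow is subcritical.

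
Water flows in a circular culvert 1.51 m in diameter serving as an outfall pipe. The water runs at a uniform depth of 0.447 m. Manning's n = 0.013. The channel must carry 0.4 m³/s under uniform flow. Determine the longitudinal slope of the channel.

S = 0.000849

For a circular section of diameter D = 1.51 m at depth y = 0.447 m, the central angle is θ = 2 arccos(1 − 2y/D) = 2.301 rad. Then A = (D²/8)(θ − sin θ) = 0.4436 m² and P = Dθ/2 = 1.737 m.
Hydraulic radius R = A/P = 0.4436/1.737 = 0.2553 m.
From Manning's equation, S = [nQ / (1 A R^(2/3))]² = [0.013 × 0.4 / (1 × 0.4436 × 0.2553^(2/3))]² = 0.000849.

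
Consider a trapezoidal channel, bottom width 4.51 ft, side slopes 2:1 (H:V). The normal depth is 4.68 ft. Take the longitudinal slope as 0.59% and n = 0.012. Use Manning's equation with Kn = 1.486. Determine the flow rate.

Q = 1150 ft³/s

With bottom width b = 4.51 ft and side slope z = 2: A = (b + zy)y = (4.51 + 2×4.68)×4.68 = 64.91 ft²; P = b + 2y√(1+z²) = 4.51 + 2×4.68×2.236 = 25.44 ft.
Hydraulic radius R = A/P = 64.91/25.44 = 2.552 ft.
Manning's equation: Q = (1.486/n) A R^(2/3) S^(1/2) = (1.486/0.012) × 64.91 × 2.552^(2/3) × 0.0059^(1/2) = 1150 ft³/s.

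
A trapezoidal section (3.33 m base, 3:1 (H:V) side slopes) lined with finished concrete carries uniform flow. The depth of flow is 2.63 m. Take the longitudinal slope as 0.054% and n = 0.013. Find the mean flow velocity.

V = 2.32 m/s

With bottom width b = 3.33 m and side slope z = 3: A = (b + zy)y = (3.33 + 3×2.63)×2.63 = 29.51 m²; P = b + 2y√(1+z²) = 3.33 + 2×2.63×3.162 = 19.96 m.
Hydraulic radius R = A/P = 29.51/19.96 = 1.478 m.
From Manning's equation, V = (1/n) R^(2/3) S^(1/2) = (1/0.013) × 1.478^(2/3) × 0.00054^(1/2) = 2.32 m/s.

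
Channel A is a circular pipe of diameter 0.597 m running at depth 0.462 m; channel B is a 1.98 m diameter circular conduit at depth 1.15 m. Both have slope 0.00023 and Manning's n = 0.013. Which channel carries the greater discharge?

channel B

Channel A: For a circular section of diameter D = 0.597 m at depth y = 0.462 m, the central angle is θ = 2 arccos(1 − 2y/D) = 4.301 rad. Then A = (D²/8)(θ − sin θ) = 0.2324 m² and P = Dθ/2 = 1.284 m. Hydraulic radius R = A/P = 0.2324/1.284 = 0.1811 m. Q_A = (1/0.013)·0.2324·0.1811^(2/3)·√0.00023 = 0.08678 m³/s.
Channel B: For a circular section of diameter D = 1.98 m at depth y = 1.15 m, the central angle is θ = 2 arccos(1 − 2y/D) = 3.466 rad. Then A = (D²/8)(θ − sin θ) = 1.855 m² and P = Dθ/2 = 3.432 m. Hydraulic radius R = A/P = 1.855/3.432 = 0.5406 m. Q_B = (1/0.013)·1.855·0.5406^(2/3)·√0.00023 = 1.436 m³/s.
Q_A = 0.08678 m³/s vs Q_B = 1.436 m³/s, so channel B carries more.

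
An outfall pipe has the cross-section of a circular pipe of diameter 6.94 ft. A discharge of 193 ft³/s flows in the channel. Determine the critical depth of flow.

At critical depth, Q² T / (g A³) = 1, i.e. A³/T = Q²/g = 193²/32.2 = 1157.
At y = 3.25 ft: A³/T = 759 — short.
At y = 4.07 ft: A³/T = 1793 — over.
At y = 3.63 ft: A³/T = 1158 — ≈ 1157.

y_c = 3.63 ft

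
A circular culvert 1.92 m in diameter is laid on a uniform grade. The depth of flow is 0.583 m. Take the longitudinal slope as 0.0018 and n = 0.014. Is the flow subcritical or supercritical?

subcritical

For a circular section of diameter D = 1.92 m at depth y = 0.583 m, the central angle is θ = 2 arccos(1 − 2y/D) = 2.334 rad. Then A = (D²/8)(θ − sin θ) = 0.7429 m² and P = Dθ/2 = 2.241 m.
Hydraulic radius R = A/P = 0.7429/2.241 = 0.3315 m.
V = (1/n) R^(2/3) √S = (1/0.014) × 0.3315^(2/3) × √0.0018 = 1.451 m/s. Hydraulic depth D_h = A/T = 0.7429/1.766 = 0.4207 m.
Froude number Fr = V/√(g·D_h) = 1.451/√(9.81×0.4207) = 0.714, which is less than 1, so the flow is subcritical.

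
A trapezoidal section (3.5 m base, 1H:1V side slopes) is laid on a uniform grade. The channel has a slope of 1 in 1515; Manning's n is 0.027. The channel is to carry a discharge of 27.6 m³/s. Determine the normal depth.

y_n = 3.11 m

Manning's equation rearranged: A R^(2/3) = nQ / (1·√S) = 0.027 × 27.6 / (√0.0006601) = 29.01.
At y = 3.46 m: A R^(2/3) = 35.8 — over.
At y = 2.74 m: A R^(2/3) = 22.6 — short.
At y = 3.11 m: A R^(2/3) = 28.96 — matches.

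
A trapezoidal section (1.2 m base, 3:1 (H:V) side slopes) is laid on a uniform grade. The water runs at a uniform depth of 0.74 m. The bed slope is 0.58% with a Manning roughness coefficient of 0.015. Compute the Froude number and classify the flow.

With bottom width b = 1.2 m and side slope z = 3: A = (b + zy)y = (1.2 + 3×0.74)×0.74 = 2.531 m²; P = b + 2y√(1+z²) = 1.2 + 2×0.74×3.162 = 5.88 m.
Hydraulic radius R = A/P = 2.531/5.88 = 0.4304 m.
V = (1/n) R^(2/3) √S = (1/0.015) × 0.4304^(2/3) × √0.0058 = 2.894 m/s. Hydraulic depth D_h = A/T = 2.531/5.64 = 0.4487 m.
Froude number Fr = V/√(g·D_h) = 2.894/√(9.81×0.4487) = 1.38, which is greater than 1, so the flow is supercritical.

supercritical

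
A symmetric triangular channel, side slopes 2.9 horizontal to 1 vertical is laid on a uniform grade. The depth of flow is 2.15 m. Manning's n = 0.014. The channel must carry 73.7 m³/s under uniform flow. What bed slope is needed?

S = 0.0058

For a triangular section with side slope z = 2.9: A = zy² = 2.9×2.15² = 13.41 m²; P = 2y√(1+z²) = 2×2.15×3.068 = 13.19 m.
Hydraulic radius R = A/P = 13.41/13.19 = 1.016 m.
From Manning's equation, S = [nQ / (1 A R^(2/3))]² = [0.014 × 73.7 / (1 × 13.41 × 1.016^(2/3))]² = 0.0058.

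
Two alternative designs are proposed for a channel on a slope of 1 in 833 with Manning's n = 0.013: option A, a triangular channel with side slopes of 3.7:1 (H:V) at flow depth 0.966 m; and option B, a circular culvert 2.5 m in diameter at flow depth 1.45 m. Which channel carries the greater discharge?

Channel A: For a triangular section with side slope z = 3.7: A = zy² = 3.7×0.966² = 3.453 m²; P = 2y√(1+z²) = 2×0.966×3.833 = 7.405 m. Hydraulic radius R = A/P = 3.453/7.405 = 0.4663 m. Q_A = (1/0.013)·3.453·0.4663^(2/3)·√0.0012 = 5.533 m³/s.
Channel B: For a circular section of diameter D = 2.5 m at depth y = 1.45 m, the central angle is θ = 2 arccos(1 − 2y/D) = 3.463 rad. Then A = (D²/8)(θ − sin θ) = 2.952 m² and P = Dθ/2 = 4.329 m. Hydraulic radius R = A/P = 2.952/4.329 = 0.682 m. Q_B = (1/0.013)·2.952·0.682^(2/3)·√0.0012 = 6.096 m³/s.
Q_A = 5.533 m³/s vs Q_B = 6.096 m³/s, so channel B carries more.

channel B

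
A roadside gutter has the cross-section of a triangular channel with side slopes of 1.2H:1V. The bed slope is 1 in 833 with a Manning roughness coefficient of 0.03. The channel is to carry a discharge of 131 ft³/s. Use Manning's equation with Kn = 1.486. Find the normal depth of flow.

Manning's equation rearranged: A R^(2/3) = nQ / (1.486·√S) = 0.03 × 131 / (1.486 × √0.0012) = 76.33.
Trying y = 7.63 ft: A R^(2/3) = 143.1 — over.
Trying y = 4.73 ft: A R^(2/3) = 39.97 — short.
Trying y = 6.03 ft: A R^(2/3) = 76.38 — matches.

y_n = 6.03 ft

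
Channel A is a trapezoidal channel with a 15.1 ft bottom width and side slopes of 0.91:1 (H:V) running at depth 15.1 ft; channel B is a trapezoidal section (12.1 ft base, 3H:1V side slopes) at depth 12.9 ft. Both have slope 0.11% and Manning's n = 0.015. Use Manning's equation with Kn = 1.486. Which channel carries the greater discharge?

Channel A: With bottom width b = 15.1 ft and side slope z = 0.91: A = (b + zy)y = (15.1 + 0.91×15.1)×15.1 = 435.5 ft²; P = b + 2y√(1+z²) = 15.1 + 2×15.1×1.352 = 55.93 ft. Hydraulic radius R = A/P = 435.5/55.93 = 7.786 ft. Q_A = (1.486/0.015)·435.5·7.786^(2/3)·√0.0011 = 5621 ft³/s.
Channel B: With bottom width b = 12.1 ft and side slope z = 3: A = (b + zy)y = (12.1 + 3×12.9)×12.9 = 655.3 ft²; P = b + 2y√(1+z²) = 12.1 + 2×12.9×3.162 = 93.69 ft. Hydraulic radius R = A/P = 655.3/93.69 = 6.995 ft. Q_B = (1.486/0.015)·655.3·6.995^(2/3)·√0.0011 = 7875 ft³/s.
Q_A = 5621 ft³/s vs Q_B = 7875 ft³/s, so channel B carries more.

channel B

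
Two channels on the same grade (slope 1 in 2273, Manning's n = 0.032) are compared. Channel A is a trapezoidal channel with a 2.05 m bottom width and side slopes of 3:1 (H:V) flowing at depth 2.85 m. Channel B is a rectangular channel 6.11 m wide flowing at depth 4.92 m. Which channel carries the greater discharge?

channel B

Channel A: With bottom width b = 2.05 m and side slope z = 3: A = (b + zy)y = (2.05 + 3×2.85)×2.85 = 30.21 m²; P = b + 2y√(1+z²) = 2.05 + 2×2.85×3.162 = 20.07 m. Hydraulic radius R = A/P = 30.21/20.07 = 1.505 m. Q_A = (1/0.032)·30.21·1.505^(2/3)·√0.0004399 = 26 m³/s.
Channel B: Flow area A = b·y = 6.11 × 4.92 = 30.06 m². Wetted perimeter P = b + 2y = 6.11 + 2×4.92 = 15.95 m. Hydraulic radius R = A/P = 30.06/15.95 = 1.885 m. Q_B = (1/0.032)·30.06·1.885^(2/3)·√0.0004399 = 30.06 m³/s.
Q_A = 26 m³/s vs Q_B = 30.06 m³/s, so channel B carries more.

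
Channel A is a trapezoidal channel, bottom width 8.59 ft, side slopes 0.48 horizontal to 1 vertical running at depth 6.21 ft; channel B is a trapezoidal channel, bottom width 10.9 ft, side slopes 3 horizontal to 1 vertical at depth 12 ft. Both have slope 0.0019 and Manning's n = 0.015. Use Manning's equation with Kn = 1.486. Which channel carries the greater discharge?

Channel A: With bottom width b = 8.59 ft and side slope z = 0.48: A = (b + zy)y = (8.59 + 0.48×6.21)×6.21 = 71.85 ft²; P = b + 2y√(1+z²) = 8.59 + 2×6.21×1.109 = 22.37 ft. Hydraulic radius R = A/P = 71.85/22.37 = 3.213 ft. Q_A = (1.486/0.015)·71.85·3.213^(2/3)·√0.0019 = 675.6 ft³/s.
Channel B: With bottom width b = 10.9 ft and side slope z = 3: A = (b + zy)y = (10.9 + 3×12)×12 = 562.8 ft²; P = b + 2y√(1+z²) = 10.9 + 2×12×3.162 = 86.79 ft. Hydraulic radius R = A/P = 562.8/86.79 = 6.484 ft. Q_B = (1.486/0.015)·562.8·6.484^(2/3)·√0.0019 = 8451 ft³/s.
Q_A = 675.6 ft³/s vs Q_B = 8451 ft³/s, so channel B carries more.

channel B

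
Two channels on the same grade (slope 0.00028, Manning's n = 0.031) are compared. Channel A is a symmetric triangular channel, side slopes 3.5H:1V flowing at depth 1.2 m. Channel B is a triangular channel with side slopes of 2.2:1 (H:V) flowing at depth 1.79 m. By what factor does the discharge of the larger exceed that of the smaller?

Channel A: For a triangular section with side slope z = 3.5: A = zy² = 3.5×1.2² = 5.04 m²; P = 2y√(1+z²) = 2×1.2×3.64 = 8.736 m. Hydraulic radius R = A/P = 5.04/8.736 = 0.5769 m. Q_A = (1/0.031)·5.04·0.5769^(2/3)·√0.00028 = 1.885 m³/s.
Channel B: For a triangular section with side slope z = 2.2: A = zy² = 2.2×1.79² = 7.049 m²; P = 2y√(1+z²) = 2×1.79×2.417 = 8.651 m. Hydraulic radius R = A/P = 7.049/8.651 = 0.8148 m. Q_B = (1/0.031)·7.049·0.8148^(2/3)·√0.00028 = 3.319 m³/s.
The larger discharge is 3.319 m³/s and the smaller is 1.885 m³/s; the ratio is 1.76.

1.76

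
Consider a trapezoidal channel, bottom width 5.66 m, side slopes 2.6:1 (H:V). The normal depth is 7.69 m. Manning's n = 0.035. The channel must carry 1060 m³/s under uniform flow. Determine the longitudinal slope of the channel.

S = 0.00545

With bottom width b = 5.66 m and side slope z = 2.6: A = (b + zy)y = (5.66 + 2.6×7.69)×7.69 = 197.3 m²; P = b + 2y√(1+z²) = 5.66 + 2×7.69×2.786 = 48.5 m.
Hydraulic radius R = A/P = 197.3/48.5 = 4.067 m.
From Manning's equation, S = [nQ / (1 A R^(2/3))]² = [0.035 × 1060 / (1 × 197.3 × 4.067^(2/3))]² = 0.00545.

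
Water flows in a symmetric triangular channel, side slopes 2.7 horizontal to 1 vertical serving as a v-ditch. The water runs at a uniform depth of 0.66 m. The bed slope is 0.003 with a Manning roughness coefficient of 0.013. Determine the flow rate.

For a triangular section with side slope z = 2.7: A = zy² = 2.7×0.66² = 1.176 m²; P = 2y√(1+z²) = 2×0.66×2.879 = 3.801 m.
Hydraulic radius R = A/P = 1.176/3.801 = 0.3095 m.
Manning's equation: Q = (1/n) A R^(2/3) S^(1/2) = (1/0.013) × 1.176 × 0.3095^(2/3) × 0.003^(1/2) = 2.27 m³/s.

Q = 2.27 m³/s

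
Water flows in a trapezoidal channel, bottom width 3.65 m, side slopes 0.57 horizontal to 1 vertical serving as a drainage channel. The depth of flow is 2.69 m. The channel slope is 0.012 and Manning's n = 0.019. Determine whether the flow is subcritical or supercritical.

supercritical

With bottom width b = 3.65 m and side slope z = 0.57: A = (b + zy)y = (3.65 + 0.57×2.69)×2.69 = 13.94 m²; P = b + 2y√(1+z²) = 3.65 + 2×2.69×1.151 = 9.843 m.
Hydraulic radius R = A/P = 13.94/9.843 = 1.417 m.
V = (1/n) R^(2/3) √S = (1/0.019) × 1.417^(2/3) × √0.012 = 7.272 m/s. Hydraulic depth D_h = A/T = 13.94/6.717 = 2.076 m.
Froude number Fr = V/√(g·D_h) = 7.272/√(9.81×2.076) = 1.61, which is greater than 1, so the flow is supercritical.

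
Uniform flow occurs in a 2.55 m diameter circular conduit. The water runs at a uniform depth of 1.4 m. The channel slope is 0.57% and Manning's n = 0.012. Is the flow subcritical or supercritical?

supercritical

For a circular section of diameter D = 2.55 m at depth y = 1.4 m, the central angle is θ = 2 arccos(1 − 2y/D) = 3.338 rad. Then A = (D²/8)(θ − sin θ) = 2.872 m² and P = Dθ/2 = 4.256 m.
Hydraulic radius R = A/P = 2.872/4.256 = 0.6748 m.
V = (1/n) R^(2/3) √S = (1/0.012) × 0.6748^(2/3) × √0.0057 = 4.84 m/s. Hydraulic depth D_h = A/T = 2.872/2.538 = 1.132 m.
Froude number Fr = V/√(g·D_h) = 4.84/√(9.81×1.132) = 1.45, which is greater than 1, so the flow is supercritical.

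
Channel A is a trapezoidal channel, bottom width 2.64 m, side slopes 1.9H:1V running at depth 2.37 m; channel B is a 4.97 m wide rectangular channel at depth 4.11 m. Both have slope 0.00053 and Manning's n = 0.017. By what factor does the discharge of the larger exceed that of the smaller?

Channel A: With bottom width b = 2.64 m and side slope z = 1.9: A = (b + zy)y = (2.64 + 1.9×2.37)×2.37 = 16.93 m²; P = b + 2y√(1+z²) = 2.64 + 2×2.37×2.147 = 12.82 m. Hydraulic radius R = A/P = 16.93/12.82 = 1.321 m. Q_A = (1/0.017)·16.93·1.321^(2/3)·√0.00053 = 27.6 m³/s.
Channel B: Flow area A = b·y = 4.97 × 4.11 = 20.43 m². Wetted perimeter P = b + 2y = 4.97 + 2×4.11 = 13.19 m. Hydraulic radius R = A/P = 20.43/13.19 = 1.549 m. Q_B = (1/0.017)·20.43·1.549^(2/3)·√0.00053 = 37.03 m³/s.
The larger discharge is 37.03 m³/s and the smaller is 27.6 m³/s; the ratio is 1.34.

1.34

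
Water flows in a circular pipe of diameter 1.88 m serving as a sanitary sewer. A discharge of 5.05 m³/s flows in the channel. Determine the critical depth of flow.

y_c = 1.1 m

At critical depth, Q² T / (g A³) = 1, i.e. A³/T = Q²/g = 5.05²/9.81 = 2.6.
At y = 0.791 m: A³/T = 0.7348 — low.
At y = 1.1 m: A³/T = 2.593 — ≈ 2.6.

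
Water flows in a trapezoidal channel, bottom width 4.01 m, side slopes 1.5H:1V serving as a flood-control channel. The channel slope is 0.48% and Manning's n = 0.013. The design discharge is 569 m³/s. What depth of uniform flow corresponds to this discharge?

Manning's equation rearranged: A R^(2/3) = nQ / (1·√S) = 0.013 × 569 / (√0.0048) = 106.8.
Try y = 3.76 m: A R^(2/3) = 58.85 — short.
Try y = 5.57 m: A R^(2/3) = 138.7 — over.
Try y = 4.95 m: A R^(2/3) = 106.7 — ≈ 106.8.

y_n = 4.95 m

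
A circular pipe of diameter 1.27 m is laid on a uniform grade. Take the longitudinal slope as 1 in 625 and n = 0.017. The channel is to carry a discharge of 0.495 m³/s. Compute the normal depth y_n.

Manning's equation rearranged: A R^(2/3) = nQ / (1·√S) = 0.017 × 0.495 / (√0.0016) = 0.2104.
Trying y = 0.592 m: A R^(2/3) = 0.2612 — high.
Trying y = 0.466 m: A R^(2/3) = 0.1694 — low.
Trying y = 0.524 m: A R^(2/3) = 0.2102 — matches.

y_n = 0.524 m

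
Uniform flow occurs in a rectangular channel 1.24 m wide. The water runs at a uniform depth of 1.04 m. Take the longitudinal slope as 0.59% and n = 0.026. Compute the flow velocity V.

Flow area A = b·y = 1.24 × 1.04 = 1.29 m². Wetted perimeter P = b + 2y = 1.24 + 2×1.04 = 3.32 m.
Hydraulic radius R = A/P = 1.29/3.32 = 0.3884 m.
From Manning's equation, V = (1/n) R^(2/3) S^(1/2) = (1/0.026) × 0.3884^(2/3) × 0.0059^(1/2) = 1.57 m/s.

V = 1.57 m/s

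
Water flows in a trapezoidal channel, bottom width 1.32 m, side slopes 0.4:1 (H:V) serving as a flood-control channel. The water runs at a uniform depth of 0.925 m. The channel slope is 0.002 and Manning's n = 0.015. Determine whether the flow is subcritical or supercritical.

subcritical

With bottom width b = 1.32 m and side slope z = 0.4: A = (b + zy)y = (1.32 + 0.4×0.925)×0.925 = 1.563 m²; P = b + 2y√(1+z²) = 1.32 + 2×0.925×1.077 = 3.313 m.
Hydraulic radius R = A/P = 1.563/3.313 = 0.4719 m.
V = (1/n) R^(2/3) √S = (1/0.015) × 0.4719^(2/3) × √0.002 = 1.807 m/s. Hydraulic depth D_h = A/T = 1.563/2.06 = 0.7589 m.
Froude number Fr = V/√(g·D_h) = 1.807/√(9.81×0.7589) = 0.662, which is less than 1, so the flow is subcritical.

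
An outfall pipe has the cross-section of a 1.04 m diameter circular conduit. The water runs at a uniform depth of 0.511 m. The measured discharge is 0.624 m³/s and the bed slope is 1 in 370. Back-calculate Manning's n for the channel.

n = 0.014

For a circular section of diameter D = 1.04 m at depth y = 0.511 m, the central angle is θ = 2 arccos(1 − 2y/D) = 3.107 rad. Then A = (D²/8)(θ − sin θ) = 0.4154 m² and P = Dθ/2 = 1.616 m.
Hydraulic radius R = A/P = 0.4154/1.616 = 0.2571 m.
Rearranging Manning's equation: n = (1/Q) A R^(2/3) S^(1/2) = (1/0.624) × 0.4154 × 0.2571^(2/3) × √0.002703 = 0.014.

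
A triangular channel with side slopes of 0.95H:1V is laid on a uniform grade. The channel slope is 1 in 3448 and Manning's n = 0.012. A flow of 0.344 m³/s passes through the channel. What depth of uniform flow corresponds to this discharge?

y_n = 0.782 m

Manning's equation rearranged: A R^(2/3) = nQ / (1·√S) = 0.012 × 0.344 / (√0.00029) = 0.2424.
Try y = 0.918 m: A R^(2/3) = 0.3715 — too large.
Try y = 0.547 m: A R^(2/3) = 0.09341 — too small.
Try y = 0.782 m: A R^(2/3) = 0.2423 — close enough.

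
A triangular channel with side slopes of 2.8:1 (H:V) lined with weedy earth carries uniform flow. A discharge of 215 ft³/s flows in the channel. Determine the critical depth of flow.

At critical depth, Q² T / (g A³) = 1, i.e. A³/T = Q²/g = 215²/32.2 = 1436.
Trying y = 2.58 ft: A³/T = 448.1 — too small.
Trying y = 3.73 ft: A³/T = 2830 — too large.
Trying y = 3.26 ft: A³/T = 1443 — close enough.

y_c = 3.26 ft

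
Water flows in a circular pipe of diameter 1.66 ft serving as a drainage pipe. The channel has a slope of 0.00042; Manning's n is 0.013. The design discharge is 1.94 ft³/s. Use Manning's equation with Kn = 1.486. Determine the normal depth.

Manning's equation rearranged: A R^(2/3) = nQ / (1.486·√S) = 0.013 × 1.94 / (1.486 × √0.00042) = 0.8281.
Trying y = 1.11 ft: A R^(2/3) = 0.9478 — high.
Trying y = 1.01 ft: A R^(2/3) = 0.8264 — ≈ 0.8281.

y_n = 1.01 ft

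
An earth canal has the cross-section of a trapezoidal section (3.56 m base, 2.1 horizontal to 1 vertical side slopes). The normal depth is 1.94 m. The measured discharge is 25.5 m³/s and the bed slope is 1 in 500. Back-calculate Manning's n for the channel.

With bottom width b = 3.56 m and side slope z = 2.1: A = (b + zy)y = (3.56 + 2.1×1.94)×1.94 = 14.81 m²; P = b + 2y√(1+z²) = 3.56 + 2×1.94×2.326 = 12.58 m.
Hydraulic radius R = A/P = 14.81/12.58 = 1.177 m.
Rearranging Manning's equation: n = (1/Q) A R^(2/3) S^(1/2) = (1/25.5) × 14.81 × 1.177^(2/3) × √0.002 = 0.029.

n = 0.029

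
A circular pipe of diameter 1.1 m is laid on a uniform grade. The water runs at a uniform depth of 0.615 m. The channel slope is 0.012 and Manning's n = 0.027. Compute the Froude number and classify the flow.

subcritical

For a circular section of diameter D = 1.1 m at depth y = 0.615 m, the central angle is θ = 2 arccos(1 − 2y/D) = 3.379 rad. Then A = (D²/8)(θ − sin θ) = 0.5465 m² and P = Dθ/2 = 1.858 m.
Hydraulic radius R = A/P = 0.5465/1.858 = 0.2941 m.
V = (1/n) R^(2/3) √S = (1/0.027) × 0.2941^(2/3) × √0.012 = 1.794 m/s. Hydraulic depth D_h = A/T = 0.5465/1.092 = 0.5003 m.
Froude number Fr = V/√(g·D_h) = 1.794/√(9.81×0.5003) = 0.81, which is less than 1, so the flow is subcritical.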